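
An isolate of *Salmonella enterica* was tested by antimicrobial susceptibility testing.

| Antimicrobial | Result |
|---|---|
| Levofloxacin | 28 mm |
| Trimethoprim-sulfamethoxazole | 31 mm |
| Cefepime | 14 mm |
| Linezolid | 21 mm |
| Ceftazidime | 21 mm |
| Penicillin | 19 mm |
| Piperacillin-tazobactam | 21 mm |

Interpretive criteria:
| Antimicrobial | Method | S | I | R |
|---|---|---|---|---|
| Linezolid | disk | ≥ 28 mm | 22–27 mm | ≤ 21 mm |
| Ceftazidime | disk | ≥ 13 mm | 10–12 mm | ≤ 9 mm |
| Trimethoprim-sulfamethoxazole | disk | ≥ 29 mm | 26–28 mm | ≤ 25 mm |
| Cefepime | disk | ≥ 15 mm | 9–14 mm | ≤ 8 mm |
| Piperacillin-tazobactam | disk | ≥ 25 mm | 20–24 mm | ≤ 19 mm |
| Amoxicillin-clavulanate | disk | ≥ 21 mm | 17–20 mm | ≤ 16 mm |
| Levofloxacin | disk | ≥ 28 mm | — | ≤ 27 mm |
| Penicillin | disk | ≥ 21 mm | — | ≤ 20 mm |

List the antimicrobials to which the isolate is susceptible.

levofloxacin, trimethoprim-sulfamethoxazole, ceftazidime

Levofloxacin (28 mm) ≥ 28 mm — S
Trimethoprim-sulfamethoxazole: 31 mm is ≥ 29 mm → Susceptible
Cefepime (14 mm) in 9–14 mm → intermediate
Linezolid: 21 mm is ≤ 21 mm — resistant
Ceftazidime: 21 mm is ≥ 13 mm — susceptible
Penicillin (19 mm) ≤ 20 mm ⇒ Resistant
Piperacillin-tazobactam (21 mm) in 20–24 mm ⇒ intermediate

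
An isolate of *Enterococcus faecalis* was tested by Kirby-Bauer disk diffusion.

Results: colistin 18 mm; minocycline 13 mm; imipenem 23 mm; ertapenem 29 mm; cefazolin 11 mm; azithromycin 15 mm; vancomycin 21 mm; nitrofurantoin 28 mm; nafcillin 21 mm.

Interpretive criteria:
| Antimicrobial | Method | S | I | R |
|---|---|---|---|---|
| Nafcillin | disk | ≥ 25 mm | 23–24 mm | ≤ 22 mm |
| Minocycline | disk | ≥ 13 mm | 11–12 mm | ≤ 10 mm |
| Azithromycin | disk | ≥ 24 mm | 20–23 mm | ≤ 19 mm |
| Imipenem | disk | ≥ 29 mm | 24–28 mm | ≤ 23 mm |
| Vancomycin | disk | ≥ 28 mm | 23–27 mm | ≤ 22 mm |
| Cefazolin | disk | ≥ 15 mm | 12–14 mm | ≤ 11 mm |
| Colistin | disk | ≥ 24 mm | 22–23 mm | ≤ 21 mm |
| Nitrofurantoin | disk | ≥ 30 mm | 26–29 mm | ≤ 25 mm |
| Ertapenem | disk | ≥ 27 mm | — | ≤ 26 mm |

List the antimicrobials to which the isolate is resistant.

Colistin 18 mm: ≤ 21 mm ⇒ R
Minocycline 13 mm: ≥ 13 mm — S
Imipenem 23 mm: ≤ 23 mm ⇒ resistant
Ertapenem (29 mm) ≥ 27 mm ⇒ S
Cefazolin 11 mm: ≤ 11 mm — resistant
Azithromycin (15 mm) ≤ 19 mm ⇒ Resistant
Vancomycin: 21 mm is ≤ 22 mm ⇒ resistant
Nitrofurantoin 28 mm: in 26–29 mm ⇒ Intermediate
Nafcillin: 21 mm is ≤ 22 mm — resistant

colistin, imipenem, cefazolin, azithromycin, vancomycin, nafcillin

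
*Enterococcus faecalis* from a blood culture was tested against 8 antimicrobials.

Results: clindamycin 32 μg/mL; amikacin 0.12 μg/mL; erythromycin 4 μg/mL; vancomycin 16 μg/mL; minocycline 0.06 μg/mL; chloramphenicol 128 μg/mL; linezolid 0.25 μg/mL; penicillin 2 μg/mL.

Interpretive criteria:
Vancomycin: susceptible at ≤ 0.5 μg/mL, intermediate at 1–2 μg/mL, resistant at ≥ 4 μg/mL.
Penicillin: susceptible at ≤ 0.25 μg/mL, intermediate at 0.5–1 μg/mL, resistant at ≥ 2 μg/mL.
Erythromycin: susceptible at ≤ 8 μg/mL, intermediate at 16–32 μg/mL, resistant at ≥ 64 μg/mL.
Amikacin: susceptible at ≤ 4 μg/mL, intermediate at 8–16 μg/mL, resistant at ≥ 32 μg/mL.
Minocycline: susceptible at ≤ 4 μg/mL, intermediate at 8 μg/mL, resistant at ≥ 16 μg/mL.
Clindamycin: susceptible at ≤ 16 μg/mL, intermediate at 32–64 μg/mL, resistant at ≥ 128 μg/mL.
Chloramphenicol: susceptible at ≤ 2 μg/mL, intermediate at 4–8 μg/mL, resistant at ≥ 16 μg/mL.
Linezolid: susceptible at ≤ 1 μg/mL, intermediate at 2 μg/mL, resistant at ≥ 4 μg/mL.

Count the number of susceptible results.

Clindamycin (32 μg/mL) in 32–64 μg/mL — intermediate
Amikacin: 0.12 μg/mL is ≤ 4 μg/mL — Susceptible
Erythromycin: 4 μg/mL is ≤ 8 μg/mL — susceptible
Vancomycin 16 μg/mL: ≥ 4 μg/mL ⇒ R
Minocycline 0.06 μg/mL: ≤ 4 μg/mL → Susceptible
Chloramphenicol (128 μg/mL) ≥ 16 μg/mL → resistant
Linezolid (0.25 μg/mL) ≤ 1 μg/mL → S
Penicillin: 2 μg/mL is ≥ 2 μg/mL ⇒ resistant
Susceptible: 4

4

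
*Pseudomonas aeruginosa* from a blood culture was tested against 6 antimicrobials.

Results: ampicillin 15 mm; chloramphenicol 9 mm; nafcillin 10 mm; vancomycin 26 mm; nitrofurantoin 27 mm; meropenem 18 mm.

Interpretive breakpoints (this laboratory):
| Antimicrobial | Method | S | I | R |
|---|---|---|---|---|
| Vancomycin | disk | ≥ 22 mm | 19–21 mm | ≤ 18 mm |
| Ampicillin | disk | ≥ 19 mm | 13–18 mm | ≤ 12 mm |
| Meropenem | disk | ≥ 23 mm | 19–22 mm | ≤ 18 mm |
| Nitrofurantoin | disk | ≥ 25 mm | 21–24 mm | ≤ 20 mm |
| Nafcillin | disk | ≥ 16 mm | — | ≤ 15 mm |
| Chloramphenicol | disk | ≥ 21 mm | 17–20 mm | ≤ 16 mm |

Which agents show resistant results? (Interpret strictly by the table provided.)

Ampicillin (15 mm) in 13–18 mm — intermediate
Chloramphenicol: 9 mm is ≤ 16 mm → R
Nafcillin: 10 mm is ≤ 15 mm → resistant
Vancomycin 26 mm: ≥ 22 mm — S
Nitrofurantoin: 27 mm is ≥ 25 mm — susceptible
Meropenem: 18 mm is ≤ 18 mm — resistant

chloramphenicol, nafcillin, meropenem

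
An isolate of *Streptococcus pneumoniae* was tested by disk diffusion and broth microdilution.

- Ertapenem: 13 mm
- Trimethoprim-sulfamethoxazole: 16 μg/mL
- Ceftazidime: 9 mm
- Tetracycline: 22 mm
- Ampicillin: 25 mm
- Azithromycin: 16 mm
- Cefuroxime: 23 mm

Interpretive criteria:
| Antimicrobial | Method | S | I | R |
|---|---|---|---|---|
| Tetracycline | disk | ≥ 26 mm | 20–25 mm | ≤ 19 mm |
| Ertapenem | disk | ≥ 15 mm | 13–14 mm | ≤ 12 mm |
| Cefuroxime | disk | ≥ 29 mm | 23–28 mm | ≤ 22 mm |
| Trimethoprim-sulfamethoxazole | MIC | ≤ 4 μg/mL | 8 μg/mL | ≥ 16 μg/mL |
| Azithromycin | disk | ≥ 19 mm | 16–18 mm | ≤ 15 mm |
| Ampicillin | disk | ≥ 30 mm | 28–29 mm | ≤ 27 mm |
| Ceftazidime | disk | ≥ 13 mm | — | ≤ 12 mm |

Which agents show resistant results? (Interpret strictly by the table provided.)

Ertapenem: 13 mm is in 13–14 mm → Intermediate
Trimethoprim-sulfamethoxazole: 16 μg/mL is ≥ 16 μg/mL → R
Ceftazidime: 9 mm is ≤ 12 mm ⇒ Resistant
Tetracycline: 22 mm is in 20–25 mm ⇒ I
Ampicillin (25 mm) ≤ 27 mm ⇒ R
Azithromycin (16 mm) in 16–18 mm — Intermediate
Cefuroxime (23 mm) in 23–28 mm ⇒ intermediate

trimethoprim-sulfamethoxazole, ceftazidime, ampicillin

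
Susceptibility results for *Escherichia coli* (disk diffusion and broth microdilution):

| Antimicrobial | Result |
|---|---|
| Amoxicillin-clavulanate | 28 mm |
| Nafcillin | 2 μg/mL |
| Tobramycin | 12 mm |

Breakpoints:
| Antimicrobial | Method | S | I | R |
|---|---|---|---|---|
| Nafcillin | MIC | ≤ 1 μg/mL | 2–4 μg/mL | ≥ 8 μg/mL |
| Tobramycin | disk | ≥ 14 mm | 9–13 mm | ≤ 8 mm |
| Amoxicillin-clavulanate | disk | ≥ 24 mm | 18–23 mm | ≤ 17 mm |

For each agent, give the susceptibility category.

S, I, I

Amoxicillin-clavulanate 28 mm: ≥ 24 mm — S
Nafcillin 2 μg/mL: in 2–4 μg/mL ⇒ Intermediate
Tobramycin 12 mm: in 9–13 mm ⇒ I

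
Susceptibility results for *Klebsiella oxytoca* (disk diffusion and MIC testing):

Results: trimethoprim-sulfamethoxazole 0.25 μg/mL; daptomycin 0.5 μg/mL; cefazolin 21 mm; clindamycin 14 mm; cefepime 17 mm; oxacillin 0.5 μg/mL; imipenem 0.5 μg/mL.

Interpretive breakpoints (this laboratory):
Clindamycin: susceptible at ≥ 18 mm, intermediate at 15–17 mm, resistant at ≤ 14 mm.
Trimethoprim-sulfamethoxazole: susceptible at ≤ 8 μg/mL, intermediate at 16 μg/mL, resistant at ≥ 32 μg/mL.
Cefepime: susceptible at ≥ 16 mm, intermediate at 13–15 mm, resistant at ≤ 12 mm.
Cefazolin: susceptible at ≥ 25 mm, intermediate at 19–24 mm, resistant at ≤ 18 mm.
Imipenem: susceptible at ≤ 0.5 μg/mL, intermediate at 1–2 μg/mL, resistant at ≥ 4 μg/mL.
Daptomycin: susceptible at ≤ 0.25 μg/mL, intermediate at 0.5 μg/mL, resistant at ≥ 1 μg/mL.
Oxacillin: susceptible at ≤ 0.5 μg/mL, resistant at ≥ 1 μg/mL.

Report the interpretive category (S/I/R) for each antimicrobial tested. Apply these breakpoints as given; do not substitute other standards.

S, I, I, R, S, S, S

Trimethoprim-sulfamethoxazole: 0.25 μg/mL is ≤ 8 μg/mL → Susceptible
Daptomycin 0.5 μg/mL: = 0.5 μg/mL ⇒ Intermediate
Cefazolin (21 mm) in 19–24 mm ⇒ I
Clindamycin 14 mm: ≤ 14 mm — R
Cefepime 17 mm: ≥ 16 mm ⇒ S
Oxacillin 0.5 μg/mL: ≤ 0.5 μg/mL → S
Imipenem 0.5 μg/mL: ≤ 0.5 μg/mL → Susceptible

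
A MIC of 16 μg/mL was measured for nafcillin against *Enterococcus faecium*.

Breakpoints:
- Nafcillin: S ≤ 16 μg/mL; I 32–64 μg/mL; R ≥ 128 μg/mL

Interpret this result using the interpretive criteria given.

S

Nafcillin 16 μg/mL: ≤ 16 μg/mL → susceptible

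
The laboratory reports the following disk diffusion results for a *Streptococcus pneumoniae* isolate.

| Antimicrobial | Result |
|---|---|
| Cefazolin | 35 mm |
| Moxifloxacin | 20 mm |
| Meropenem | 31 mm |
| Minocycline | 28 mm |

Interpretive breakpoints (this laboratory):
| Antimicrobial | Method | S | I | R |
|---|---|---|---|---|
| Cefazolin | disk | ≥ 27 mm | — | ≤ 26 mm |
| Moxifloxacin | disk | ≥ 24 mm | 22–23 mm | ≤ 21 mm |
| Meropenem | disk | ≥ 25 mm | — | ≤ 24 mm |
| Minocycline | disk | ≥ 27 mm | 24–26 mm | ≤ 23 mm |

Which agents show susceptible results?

cefazolin, meropenem, minocycline

Cefazolin (35 mm) ≥ 27 mm ⇒ Susceptible
Moxifloxacin: 20 mm is ≤ 21 mm ⇒ R
Meropenem: 31 mm is ≥ 25 mm → Susceptible
Minocycline 28 mm: ≥ 27 mm — susceptible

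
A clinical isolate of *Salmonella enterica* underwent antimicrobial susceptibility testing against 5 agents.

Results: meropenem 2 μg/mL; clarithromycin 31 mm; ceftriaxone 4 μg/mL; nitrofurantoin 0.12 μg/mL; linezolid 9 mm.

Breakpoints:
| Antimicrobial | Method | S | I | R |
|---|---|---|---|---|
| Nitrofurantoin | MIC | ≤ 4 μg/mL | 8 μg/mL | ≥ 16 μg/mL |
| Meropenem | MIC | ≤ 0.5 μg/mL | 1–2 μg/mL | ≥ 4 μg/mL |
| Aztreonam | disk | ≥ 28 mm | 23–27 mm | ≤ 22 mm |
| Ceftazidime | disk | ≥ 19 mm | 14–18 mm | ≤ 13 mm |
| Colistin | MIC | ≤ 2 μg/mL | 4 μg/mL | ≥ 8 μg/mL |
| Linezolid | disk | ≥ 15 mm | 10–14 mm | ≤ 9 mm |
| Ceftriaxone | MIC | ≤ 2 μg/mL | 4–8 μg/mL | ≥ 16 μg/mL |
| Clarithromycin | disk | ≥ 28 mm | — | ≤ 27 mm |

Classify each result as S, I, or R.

I, S, I, S, R

Meropenem: 2 μg/mL is in 1–2 μg/mL ⇒ intermediate
Clarithromycin: 31 mm is ≥ 28 mm — Susceptible
Ceftriaxone: 4 μg/mL is in 4–8 μg/mL — I
Nitrofurantoin: 0.12 μg/mL is ≤ 4 μg/mL — Susceptible
Linezolid (9 mm) ≤ 9 mm ⇒ Resistant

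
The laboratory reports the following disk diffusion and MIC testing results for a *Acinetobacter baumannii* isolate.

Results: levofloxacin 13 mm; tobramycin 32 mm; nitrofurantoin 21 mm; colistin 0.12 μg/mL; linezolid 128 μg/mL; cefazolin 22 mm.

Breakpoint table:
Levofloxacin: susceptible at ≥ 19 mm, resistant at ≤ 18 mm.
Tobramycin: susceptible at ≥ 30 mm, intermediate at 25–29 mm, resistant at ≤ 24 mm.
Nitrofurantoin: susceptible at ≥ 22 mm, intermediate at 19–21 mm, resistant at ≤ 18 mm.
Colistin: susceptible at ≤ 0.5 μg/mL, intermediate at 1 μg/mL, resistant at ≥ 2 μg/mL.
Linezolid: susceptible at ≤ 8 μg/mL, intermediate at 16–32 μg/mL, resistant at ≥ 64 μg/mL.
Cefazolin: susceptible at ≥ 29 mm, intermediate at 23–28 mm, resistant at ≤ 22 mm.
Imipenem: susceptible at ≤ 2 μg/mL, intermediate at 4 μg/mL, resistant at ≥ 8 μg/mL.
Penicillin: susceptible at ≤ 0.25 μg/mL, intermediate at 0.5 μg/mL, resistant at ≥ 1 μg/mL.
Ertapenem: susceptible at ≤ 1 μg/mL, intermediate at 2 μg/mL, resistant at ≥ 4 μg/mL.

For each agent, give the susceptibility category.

R, S, I, S, R, R

Levofloxacin 13 mm: ≤ 18 mm ⇒ R
Tobramycin (32 mm) ≥ 30 mm ⇒ susceptible
Nitrofurantoin (21 mm) in 19–21 mm → I
Colistin 0.12 μg/mL: ≤ 0.5 μg/mL → susceptible
Linezolid 128 μg/mL: ≥ 64 μg/mL → Resistant
Cefazolin (22 mm) ≤ 22 mm — R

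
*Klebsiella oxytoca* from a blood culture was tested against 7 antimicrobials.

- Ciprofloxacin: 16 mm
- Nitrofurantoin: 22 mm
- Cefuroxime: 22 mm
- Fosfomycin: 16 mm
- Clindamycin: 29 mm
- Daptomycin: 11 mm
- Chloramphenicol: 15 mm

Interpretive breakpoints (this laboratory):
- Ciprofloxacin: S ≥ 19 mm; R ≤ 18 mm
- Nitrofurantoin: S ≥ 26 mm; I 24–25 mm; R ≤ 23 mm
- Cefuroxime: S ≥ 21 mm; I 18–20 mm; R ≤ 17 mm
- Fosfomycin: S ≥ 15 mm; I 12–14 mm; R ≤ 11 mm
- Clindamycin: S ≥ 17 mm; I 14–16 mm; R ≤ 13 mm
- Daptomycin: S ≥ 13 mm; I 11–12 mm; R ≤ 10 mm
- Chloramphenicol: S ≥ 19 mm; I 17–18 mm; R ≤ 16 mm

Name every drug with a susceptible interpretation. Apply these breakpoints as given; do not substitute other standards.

cefuroxime, fosfomycin, clindamycin

Ciprofloxacin (16 mm) ≤ 18 mm → R
Nitrofurantoin: 22 mm is ≤ 23 mm → resistant
Cefuroxime: 22 mm is ≥ 21 mm ⇒ Susceptible
Fosfomycin: 16 mm is ≥ 15 mm — S
Clindamycin 29 mm: ≥ 17 mm — S
Daptomycin 11 mm: in 11–12 mm ⇒ Intermediate
Chloramphenicol: 15 mm is ≤ 16 mm → resistant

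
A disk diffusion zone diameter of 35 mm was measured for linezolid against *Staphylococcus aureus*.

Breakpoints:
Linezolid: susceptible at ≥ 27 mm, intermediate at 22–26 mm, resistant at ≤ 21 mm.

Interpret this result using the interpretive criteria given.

Linezolid (35 mm) ≥ 27 mm — Susceptible

Susceptible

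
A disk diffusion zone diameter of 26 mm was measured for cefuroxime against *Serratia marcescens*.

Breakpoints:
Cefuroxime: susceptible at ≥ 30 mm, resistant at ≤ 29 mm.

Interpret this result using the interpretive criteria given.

R

Cefuroxime: 26 mm is ≤ 29 mm ⇒ R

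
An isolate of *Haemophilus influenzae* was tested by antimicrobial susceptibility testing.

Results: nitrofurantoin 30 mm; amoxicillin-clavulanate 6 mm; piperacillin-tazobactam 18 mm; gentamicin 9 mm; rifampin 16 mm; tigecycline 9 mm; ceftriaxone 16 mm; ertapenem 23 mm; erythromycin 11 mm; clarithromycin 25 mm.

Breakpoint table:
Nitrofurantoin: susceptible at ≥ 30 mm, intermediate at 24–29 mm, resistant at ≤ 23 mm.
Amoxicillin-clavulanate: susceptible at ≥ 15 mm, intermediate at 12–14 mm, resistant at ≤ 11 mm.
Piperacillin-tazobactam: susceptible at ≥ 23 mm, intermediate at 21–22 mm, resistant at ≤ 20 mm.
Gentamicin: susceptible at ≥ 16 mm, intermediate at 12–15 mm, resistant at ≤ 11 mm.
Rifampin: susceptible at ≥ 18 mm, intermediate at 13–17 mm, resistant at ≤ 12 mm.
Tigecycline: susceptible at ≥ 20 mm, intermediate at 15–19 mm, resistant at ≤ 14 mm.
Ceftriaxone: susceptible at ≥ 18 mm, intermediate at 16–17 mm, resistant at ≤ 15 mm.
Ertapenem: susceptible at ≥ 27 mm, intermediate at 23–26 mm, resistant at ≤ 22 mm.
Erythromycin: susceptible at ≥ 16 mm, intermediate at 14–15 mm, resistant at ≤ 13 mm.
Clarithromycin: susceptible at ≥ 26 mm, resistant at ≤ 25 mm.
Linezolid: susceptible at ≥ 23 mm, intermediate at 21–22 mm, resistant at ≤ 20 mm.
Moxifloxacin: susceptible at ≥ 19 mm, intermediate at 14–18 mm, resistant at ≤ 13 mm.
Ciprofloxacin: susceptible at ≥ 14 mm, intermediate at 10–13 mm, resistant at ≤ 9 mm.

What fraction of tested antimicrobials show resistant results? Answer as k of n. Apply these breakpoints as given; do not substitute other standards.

Nitrofurantoin 30 mm: ≥ 30 mm — Susceptible
Amoxicillin-clavulanate 6 mm: ≤ 11 mm → Resistant
Piperacillin-tazobactam 18 mm: ≤ 20 mm → Resistant
Gentamicin: 9 mm is ≤ 11 mm ⇒ resistant
Rifampin (16 mm) in 13–17 mm — intermediate
Tigecycline: 9 mm is ≤ 14 mm ⇒ Resistant
Ceftriaxone 16 mm: in 16–17 mm → I
Ertapenem: 23 mm is in 23–26 mm — intermediate
Erythromycin (11 mm) ≤ 13 mm — resistant
Clarithromycin 25 mm: ≤ 25 mm → Resistant
Resistant: 6/10

6 of 10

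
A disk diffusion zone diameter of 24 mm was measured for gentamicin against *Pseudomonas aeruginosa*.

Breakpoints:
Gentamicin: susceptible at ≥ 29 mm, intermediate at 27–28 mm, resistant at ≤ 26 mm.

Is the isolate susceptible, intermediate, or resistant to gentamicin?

Resistant

Gentamicin: 24 mm is ≤ 26 mm — R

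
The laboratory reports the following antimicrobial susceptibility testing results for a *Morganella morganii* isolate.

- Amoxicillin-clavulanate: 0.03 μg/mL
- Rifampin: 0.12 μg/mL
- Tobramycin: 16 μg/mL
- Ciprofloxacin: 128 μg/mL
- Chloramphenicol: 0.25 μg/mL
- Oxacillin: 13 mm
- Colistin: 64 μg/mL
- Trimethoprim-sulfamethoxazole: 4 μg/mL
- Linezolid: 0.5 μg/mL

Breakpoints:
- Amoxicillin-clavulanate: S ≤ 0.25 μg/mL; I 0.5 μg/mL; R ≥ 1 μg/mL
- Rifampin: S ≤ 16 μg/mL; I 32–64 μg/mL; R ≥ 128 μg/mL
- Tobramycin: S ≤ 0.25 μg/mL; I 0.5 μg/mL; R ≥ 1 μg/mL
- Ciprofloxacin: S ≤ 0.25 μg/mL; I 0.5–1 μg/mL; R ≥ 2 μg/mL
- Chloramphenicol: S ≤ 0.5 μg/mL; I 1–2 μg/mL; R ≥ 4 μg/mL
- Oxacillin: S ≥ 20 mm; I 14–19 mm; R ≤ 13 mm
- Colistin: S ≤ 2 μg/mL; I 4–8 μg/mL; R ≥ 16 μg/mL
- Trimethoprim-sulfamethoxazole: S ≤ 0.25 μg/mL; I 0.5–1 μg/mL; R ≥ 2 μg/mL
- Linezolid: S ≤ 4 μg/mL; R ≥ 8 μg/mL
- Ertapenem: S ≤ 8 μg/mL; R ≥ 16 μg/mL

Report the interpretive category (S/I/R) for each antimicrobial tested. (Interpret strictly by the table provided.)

S, S, R, R, S, R, R, R, S

Amoxicillin-clavulanate: 0.03 μg/mL is ≤ 0.25 μg/mL → susceptible
Rifampin: 0.12 μg/mL is ≤ 16 μg/mL → Susceptible
Tobramycin 16 μg/mL: ≥ 1 μg/mL ⇒ resistant
Ciprofloxacin 128 μg/mL: ≥ 2 μg/mL ⇒ R
Chloramphenicol (0.25 μg/mL) ≤ 0.5 μg/mL ⇒ S
Oxacillin: 13 mm is ≤ 13 mm → R
Colistin: 64 μg/mL is ≥ 16 μg/mL → Resistant
Trimethoprim-sulfamethoxazole: 4 μg/mL is ≥ 2 μg/mL → R
Linezolid: 0.5 μg/mL is ≤ 4 μg/mL ⇒ Susceptible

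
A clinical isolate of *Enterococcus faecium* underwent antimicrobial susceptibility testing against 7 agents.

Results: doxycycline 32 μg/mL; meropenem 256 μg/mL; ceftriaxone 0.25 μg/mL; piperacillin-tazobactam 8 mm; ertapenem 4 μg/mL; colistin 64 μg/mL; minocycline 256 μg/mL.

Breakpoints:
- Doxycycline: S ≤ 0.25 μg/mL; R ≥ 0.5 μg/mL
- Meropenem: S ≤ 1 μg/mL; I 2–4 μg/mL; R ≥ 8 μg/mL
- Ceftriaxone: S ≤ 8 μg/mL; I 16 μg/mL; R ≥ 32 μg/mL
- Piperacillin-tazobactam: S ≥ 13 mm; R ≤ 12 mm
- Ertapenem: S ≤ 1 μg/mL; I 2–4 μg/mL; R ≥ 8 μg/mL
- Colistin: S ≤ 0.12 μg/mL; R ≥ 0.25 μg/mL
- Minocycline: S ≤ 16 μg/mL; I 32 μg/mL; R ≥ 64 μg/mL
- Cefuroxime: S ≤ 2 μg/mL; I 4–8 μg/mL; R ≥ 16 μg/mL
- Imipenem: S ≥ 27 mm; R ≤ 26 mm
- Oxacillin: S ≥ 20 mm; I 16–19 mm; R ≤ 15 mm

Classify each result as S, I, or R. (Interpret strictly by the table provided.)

R, R, S, R, I, R, R

Doxycycline: 32 μg/mL is ≥ 0.5 μg/mL ⇒ R
Meropenem (256 μg/mL) ≥ 8 μg/mL — Resistant
Ceftriaxone (0.25 μg/mL) ≤ 8 μg/mL → susceptible
Piperacillin-tazobactam (8 mm) ≤ 12 mm → resistant
Ertapenem 4 μg/mL: in 2–4 μg/mL ⇒ intermediate
Colistin (64 μg/mL) ≥ 0.25 μg/mL ⇒ resistant
Minocycline: 256 μg/mL is ≥ 64 μg/mL ⇒ R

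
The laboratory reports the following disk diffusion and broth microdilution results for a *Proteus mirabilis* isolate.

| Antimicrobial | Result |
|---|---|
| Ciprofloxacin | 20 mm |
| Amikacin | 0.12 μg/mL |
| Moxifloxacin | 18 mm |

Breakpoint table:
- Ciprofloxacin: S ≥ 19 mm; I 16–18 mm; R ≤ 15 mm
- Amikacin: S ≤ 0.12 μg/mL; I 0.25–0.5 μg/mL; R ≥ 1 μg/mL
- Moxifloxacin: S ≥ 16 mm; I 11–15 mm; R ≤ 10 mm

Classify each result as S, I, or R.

S, S, S

Ciprofloxacin (20 mm) ≥ 19 mm ⇒ Susceptible
Amikacin (0.12 μg/mL) ≤ 0.12 μg/mL ⇒ susceptible
Moxifloxacin 18 mm: ≥ 16 mm → Susceptible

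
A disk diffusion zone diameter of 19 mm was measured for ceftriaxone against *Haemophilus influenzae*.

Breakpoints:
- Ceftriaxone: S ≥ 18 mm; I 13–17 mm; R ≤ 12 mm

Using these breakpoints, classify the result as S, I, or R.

Susceptible

Ceftriaxone 19 mm: ≥ 18 mm ⇒ susceptible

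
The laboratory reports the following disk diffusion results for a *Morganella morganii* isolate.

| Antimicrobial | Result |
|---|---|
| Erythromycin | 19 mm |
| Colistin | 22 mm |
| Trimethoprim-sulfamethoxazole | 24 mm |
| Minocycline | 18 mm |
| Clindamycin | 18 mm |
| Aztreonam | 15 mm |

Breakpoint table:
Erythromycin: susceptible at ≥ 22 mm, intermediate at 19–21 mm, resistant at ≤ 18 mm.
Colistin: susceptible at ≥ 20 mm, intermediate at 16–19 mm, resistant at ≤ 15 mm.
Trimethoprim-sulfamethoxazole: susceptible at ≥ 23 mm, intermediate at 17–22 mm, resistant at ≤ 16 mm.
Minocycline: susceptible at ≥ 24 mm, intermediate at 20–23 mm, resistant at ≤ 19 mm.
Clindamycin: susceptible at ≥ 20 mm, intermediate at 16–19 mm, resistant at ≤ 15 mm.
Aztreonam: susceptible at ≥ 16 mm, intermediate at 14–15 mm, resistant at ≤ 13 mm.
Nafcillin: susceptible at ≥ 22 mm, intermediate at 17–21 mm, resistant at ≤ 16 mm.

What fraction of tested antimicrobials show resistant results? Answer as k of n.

Erythromycin (19 mm) in 19–21 mm — intermediate
Colistin (22 mm) ≥ 20 mm ⇒ Susceptible
Trimethoprim-sulfamethoxazole: 24 mm is ≥ 23 mm → susceptible
Minocycline (18 mm) ≤ 19 mm ⇒ Resistant
Clindamycin (18 mm) in 16–19 mm ⇒ Intermediate
Aztreonam (15 mm) in 14–15 mm ⇒ Intermediate
Resistant: 1/6

1 of 6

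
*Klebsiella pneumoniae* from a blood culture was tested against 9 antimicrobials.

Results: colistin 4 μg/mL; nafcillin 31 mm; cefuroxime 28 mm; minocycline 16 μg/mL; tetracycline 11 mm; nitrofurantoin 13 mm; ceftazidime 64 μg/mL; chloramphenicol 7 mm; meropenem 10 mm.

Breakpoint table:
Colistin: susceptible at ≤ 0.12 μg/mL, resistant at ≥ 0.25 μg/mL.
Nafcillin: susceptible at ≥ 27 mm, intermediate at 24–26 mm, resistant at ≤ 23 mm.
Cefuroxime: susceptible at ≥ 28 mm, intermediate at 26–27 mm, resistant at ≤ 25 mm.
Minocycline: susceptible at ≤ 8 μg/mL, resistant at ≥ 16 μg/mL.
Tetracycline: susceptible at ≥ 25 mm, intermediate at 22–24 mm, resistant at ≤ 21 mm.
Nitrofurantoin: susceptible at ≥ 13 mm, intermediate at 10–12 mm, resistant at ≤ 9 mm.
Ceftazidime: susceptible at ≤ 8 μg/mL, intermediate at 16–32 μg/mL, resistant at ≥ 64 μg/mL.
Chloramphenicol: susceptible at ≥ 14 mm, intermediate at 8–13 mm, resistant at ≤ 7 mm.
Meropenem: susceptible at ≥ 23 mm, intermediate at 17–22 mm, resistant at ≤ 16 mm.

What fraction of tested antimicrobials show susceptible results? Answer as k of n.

3 of 9

Colistin (4 μg/mL) ≥ 0.25 μg/mL ⇒ resistant
Nafcillin (31 mm) ≥ 27 mm ⇒ S
Cefuroxime 28 mm: ≥ 28 mm ⇒ susceptible
Minocycline (16 μg/mL) ≥ 16 μg/mL → R
Tetracycline: 11 mm is ≤ 21 mm → resistant
Nitrofurantoin 13 mm: ≥ 13 mm ⇒ S
Ceftazidime: 64 μg/mL is ≥ 64 μg/mL → Resistant
Chloramphenicol: 7 mm is ≤ 7 mm ⇒ R
Meropenem (10 mm) ≤ 16 mm ⇒ resistant
Susceptible: 3/9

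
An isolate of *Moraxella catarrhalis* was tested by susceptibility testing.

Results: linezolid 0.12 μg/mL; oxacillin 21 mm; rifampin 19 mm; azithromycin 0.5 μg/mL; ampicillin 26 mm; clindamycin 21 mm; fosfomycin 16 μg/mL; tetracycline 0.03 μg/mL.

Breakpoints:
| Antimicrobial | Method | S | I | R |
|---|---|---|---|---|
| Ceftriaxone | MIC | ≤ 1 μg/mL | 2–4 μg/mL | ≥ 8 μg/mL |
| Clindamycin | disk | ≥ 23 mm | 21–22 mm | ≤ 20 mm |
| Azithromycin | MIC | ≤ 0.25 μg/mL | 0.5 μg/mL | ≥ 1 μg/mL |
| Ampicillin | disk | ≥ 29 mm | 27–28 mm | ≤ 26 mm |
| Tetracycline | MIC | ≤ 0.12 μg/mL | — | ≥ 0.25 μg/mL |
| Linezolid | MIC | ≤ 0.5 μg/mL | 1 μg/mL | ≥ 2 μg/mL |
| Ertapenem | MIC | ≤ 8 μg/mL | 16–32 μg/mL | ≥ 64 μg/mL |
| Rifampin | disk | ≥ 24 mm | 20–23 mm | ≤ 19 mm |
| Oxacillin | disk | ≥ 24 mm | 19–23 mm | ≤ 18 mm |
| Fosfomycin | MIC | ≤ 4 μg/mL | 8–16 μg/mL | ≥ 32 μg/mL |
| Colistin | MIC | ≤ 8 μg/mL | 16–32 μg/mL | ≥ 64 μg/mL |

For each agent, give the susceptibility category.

Linezolid 0.12 μg/mL: ≤ 0.5 μg/mL → susceptible
Oxacillin (21 mm) in 19–23 mm — intermediate
Rifampin 19 mm: ≤ 19 mm → R
Azithromycin 0.5 μg/mL: = 0.5 μg/mL → intermediate
Ampicillin 26 mm: ≤ 26 mm — Resistant
Clindamycin: 21 mm is in 21–22 mm → I
Fosfomycin (16 μg/mL) in 8–16 μg/mL — intermediate
Tetracycline (0.03 μg/mL) ≤ 0.12 μg/mL — susceptible

S, I, R, I, R, I, I, S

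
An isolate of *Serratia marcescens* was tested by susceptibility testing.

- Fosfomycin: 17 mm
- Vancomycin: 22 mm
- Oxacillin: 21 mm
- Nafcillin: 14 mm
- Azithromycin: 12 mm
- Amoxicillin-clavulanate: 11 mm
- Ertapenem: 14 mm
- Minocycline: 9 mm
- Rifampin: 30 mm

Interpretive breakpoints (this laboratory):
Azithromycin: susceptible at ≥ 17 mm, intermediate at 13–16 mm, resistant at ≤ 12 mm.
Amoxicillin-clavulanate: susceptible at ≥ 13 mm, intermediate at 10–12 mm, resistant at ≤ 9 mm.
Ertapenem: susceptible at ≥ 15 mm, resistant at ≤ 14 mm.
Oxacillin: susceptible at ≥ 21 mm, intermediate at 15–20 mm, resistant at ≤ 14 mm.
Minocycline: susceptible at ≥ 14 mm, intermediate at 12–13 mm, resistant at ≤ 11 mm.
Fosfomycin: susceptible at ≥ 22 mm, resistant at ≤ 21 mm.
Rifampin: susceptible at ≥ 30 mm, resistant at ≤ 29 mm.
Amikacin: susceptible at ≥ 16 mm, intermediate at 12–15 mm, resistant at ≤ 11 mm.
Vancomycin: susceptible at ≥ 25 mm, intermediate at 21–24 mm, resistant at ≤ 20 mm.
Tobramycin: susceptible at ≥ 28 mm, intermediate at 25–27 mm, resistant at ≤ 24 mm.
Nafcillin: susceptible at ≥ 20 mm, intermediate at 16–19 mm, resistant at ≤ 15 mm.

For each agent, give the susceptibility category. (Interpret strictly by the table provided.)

Fosfomycin 17 mm: ≤ 21 mm → Resistant
Vancomycin (22 mm) in 21–24 mm ⇒ Intermediate
Oxacillin (21 mm) ≥ 21 mm → S
Nafcillin: 14 mm is ≤ 15 mm — Resistant
Azithromycin: 12 mm is ≤ 12 mm — Resistant
Amoxicillin-clavulanate 11 mm: in 10–12 mm ⇒ intermediate
Ertapenem 14 mm: ≤ 14 mm → R
Minocycline 9 mm: ≤ 11 mm → resistant
Rifampin 30 mm: ≥ 30 mm → Susceptible

R, I, S, R, R, I, R, R, S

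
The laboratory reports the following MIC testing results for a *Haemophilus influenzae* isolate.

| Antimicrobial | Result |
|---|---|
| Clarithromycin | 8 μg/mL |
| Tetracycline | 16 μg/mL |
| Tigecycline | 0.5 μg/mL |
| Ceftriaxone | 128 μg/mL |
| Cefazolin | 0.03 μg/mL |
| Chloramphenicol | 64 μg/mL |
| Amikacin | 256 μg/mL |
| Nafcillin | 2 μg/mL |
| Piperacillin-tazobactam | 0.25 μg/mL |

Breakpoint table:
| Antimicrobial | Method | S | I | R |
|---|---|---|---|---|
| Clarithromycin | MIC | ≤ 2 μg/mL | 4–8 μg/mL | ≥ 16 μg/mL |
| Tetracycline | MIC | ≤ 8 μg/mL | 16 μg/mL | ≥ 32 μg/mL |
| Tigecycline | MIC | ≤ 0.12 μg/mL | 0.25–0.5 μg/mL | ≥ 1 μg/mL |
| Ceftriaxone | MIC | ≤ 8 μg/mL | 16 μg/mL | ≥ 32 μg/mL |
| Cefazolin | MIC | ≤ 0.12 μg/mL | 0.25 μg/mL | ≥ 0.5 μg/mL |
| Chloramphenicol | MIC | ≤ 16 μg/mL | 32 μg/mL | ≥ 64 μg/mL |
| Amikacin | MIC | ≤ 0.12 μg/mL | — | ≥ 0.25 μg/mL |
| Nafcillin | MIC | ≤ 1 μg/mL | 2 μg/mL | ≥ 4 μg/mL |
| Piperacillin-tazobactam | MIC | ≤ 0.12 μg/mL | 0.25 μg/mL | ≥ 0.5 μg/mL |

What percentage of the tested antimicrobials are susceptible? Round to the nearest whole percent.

Clarithromycin 8 μg/mL: in 4–8 μg/mL → I
Tetracycline (16 μg/mL) = 16 μg/mL → Intermediate
Tigecycline: 0.5 μg/mL is in 0.25–0.5 μg/mL — Intermediate
Ceftriaxone 128 μg/mL: ≥ 32 μg/mL ⇒ resistant
Cefazolin: 0.03 μg/mL is ≤ 0.12 μg/mL → S
Chloramphenicol: 64 μg/mL is ≥ 64 μg/mL ⇒ resistant
Amikacin 256 μg/mL: ≥ 0.25 μg/mL — R
Nafcillin: 2 μg/mL is = 2 μg/mL — I
Piperacillin-tazobactam 0.25 μg/mL: = 0.25 μg/mL → intermediate
Susceptible: 1/9

11%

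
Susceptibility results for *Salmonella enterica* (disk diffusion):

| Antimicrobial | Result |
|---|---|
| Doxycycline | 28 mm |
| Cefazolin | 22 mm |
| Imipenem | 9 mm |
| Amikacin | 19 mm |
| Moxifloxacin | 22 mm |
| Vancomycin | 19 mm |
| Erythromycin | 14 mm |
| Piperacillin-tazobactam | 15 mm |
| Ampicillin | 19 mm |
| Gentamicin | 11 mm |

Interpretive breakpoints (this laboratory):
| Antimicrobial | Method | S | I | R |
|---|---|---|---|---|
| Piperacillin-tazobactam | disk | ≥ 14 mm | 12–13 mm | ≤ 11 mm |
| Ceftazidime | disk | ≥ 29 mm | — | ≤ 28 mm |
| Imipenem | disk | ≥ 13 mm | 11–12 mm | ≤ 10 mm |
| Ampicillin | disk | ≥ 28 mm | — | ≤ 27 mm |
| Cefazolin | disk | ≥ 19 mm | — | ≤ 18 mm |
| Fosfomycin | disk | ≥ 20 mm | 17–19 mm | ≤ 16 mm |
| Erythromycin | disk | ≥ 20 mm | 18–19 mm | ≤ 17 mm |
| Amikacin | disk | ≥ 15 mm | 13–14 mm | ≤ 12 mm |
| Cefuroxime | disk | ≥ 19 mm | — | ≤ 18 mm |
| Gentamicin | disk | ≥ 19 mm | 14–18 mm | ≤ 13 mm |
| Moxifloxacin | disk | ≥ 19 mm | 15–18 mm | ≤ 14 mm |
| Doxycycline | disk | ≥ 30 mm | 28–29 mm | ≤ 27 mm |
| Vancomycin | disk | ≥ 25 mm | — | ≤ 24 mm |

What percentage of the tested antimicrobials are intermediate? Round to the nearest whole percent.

Doxycycline: 28 mm is in 28–29 mm ⇒ I
Cefazolin (22 mm) ≥ 19 mm ⇒ S
Imipenem 9 mm: ≤ 10 mm ⇒ Resistant
Amikacin 19 mm: ≥ 15 mm — Susceptible
Moxifloxacin (22 mm) ≥ 19 mm — Susceptible
Vancomycin: 19 mm is ≤ 24 mm → R
Erythromycin: 14 mm is ≤ 17 mm — R
Piperacillin-tazobactam (15 mm) ≥ 14 mm → susceptible
Ampicillin: 19 mm is ≤ 27 mm → resistant
Gentamicin: 11 mm is ≤ 13 mm — resistant
Intermediate: 1/10

10%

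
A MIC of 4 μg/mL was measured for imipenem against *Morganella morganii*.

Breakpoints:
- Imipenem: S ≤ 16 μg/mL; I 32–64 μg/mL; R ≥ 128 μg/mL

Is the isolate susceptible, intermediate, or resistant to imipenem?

Susceptible

Imipenem: 4 μg/mL is ≤ 16 μg/mL → S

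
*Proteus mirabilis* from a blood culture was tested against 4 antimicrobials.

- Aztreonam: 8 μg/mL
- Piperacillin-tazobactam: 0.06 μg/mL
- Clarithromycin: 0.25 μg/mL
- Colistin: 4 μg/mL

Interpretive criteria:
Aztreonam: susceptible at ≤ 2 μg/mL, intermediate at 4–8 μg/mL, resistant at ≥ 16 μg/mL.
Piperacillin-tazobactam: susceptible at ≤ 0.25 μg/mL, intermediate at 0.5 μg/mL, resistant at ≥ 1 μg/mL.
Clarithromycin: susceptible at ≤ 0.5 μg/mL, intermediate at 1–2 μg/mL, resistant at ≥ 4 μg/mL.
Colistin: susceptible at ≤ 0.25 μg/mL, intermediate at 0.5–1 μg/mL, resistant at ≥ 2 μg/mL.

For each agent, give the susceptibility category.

Aztreonam (8 μg/mL) in 4–8 μg/mL → Intermediate
Piperacillin-tazobactam (0.06 μg/mL) ≤ 0.25 μg/mL → S
Clarithromycin 0.25 μg/mL: ≤ 0.5 μg/mL ⇒ susceptible
Colistin 4 μg/mL: ≥ 2 μg/mL ⇒ resistant

I, S, S, R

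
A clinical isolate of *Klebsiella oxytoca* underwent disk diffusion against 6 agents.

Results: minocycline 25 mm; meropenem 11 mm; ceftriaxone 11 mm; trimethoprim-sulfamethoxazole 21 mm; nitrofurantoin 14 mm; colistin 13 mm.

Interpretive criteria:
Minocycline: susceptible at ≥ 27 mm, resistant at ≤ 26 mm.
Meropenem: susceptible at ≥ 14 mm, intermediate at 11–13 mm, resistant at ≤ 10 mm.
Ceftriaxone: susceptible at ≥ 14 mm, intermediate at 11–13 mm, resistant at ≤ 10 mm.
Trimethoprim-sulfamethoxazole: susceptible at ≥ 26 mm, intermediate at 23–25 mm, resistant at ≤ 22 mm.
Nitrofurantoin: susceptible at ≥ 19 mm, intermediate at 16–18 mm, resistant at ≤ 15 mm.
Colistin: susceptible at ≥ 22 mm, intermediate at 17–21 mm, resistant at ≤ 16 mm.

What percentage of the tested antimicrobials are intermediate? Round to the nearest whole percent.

Minocycline (25 mm) ≤ 26 mm — Resistant
Meropenem: 11 mm is in 11–13 mm — intermediate
Ceftriaxone 11 mm: in 11–13 mm → Intermediate
Trimethoprim-sulfamethoxazole 21 mm: ≤ 22 mm — R
Nitrofurantoin (14 mm) ≤ 15 mm — R
Colistin (13 mm) ≤ 16 mm → Resistant
Intermediate: 2/6

33%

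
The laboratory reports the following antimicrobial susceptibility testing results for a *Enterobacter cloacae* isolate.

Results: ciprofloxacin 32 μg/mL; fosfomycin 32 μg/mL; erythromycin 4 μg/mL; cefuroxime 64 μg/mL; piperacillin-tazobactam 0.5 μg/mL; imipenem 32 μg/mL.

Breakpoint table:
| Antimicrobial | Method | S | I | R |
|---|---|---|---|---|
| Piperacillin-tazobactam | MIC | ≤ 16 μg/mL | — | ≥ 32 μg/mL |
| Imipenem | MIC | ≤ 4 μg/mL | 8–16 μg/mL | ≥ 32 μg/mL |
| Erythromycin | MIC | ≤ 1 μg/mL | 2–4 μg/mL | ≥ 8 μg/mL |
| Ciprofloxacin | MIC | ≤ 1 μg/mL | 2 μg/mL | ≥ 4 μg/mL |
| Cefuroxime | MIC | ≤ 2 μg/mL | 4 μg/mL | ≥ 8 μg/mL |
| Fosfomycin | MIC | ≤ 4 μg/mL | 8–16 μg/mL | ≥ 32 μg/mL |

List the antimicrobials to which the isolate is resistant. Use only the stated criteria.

Ciprofloxacin (32 μg/mL) ≥ 4 μg/mL — R
Fosfomycin (32 μg/mL) ≥ 32 μg/mL → R
Erythromycin 4 μg/mL: in 2–4 μg/mL → I
Cefuroxime: 64 μg/mL is ≥ 8 μg/mL ⇒ Resistant
Piperacillin-tazobactam (0.5 μg/mL) ≤ 16 μg/mL ⇒ susceptible
Imipenem 32 μg/mL: ≥ 32 μg/mL → R

ciprofloxacin, fosfomycin, cefuroxime, imipenem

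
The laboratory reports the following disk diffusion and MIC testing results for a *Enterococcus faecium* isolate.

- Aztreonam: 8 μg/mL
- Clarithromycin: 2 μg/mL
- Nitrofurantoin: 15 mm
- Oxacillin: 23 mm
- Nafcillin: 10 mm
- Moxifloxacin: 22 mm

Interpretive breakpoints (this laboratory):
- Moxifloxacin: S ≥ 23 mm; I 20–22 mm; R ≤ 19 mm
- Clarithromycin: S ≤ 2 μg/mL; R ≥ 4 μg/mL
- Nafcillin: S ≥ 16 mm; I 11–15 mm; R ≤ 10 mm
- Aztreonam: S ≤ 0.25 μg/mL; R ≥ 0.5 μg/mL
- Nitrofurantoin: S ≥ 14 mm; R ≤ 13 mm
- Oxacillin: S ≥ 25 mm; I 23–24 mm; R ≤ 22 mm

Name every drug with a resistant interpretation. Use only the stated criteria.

aztreonam, nafcillin

Aztreonam 8 μg/mL: ≥ 0.5 μg/mL — R
Clarithromycin 2 μg/mL: ≤ 2 μg/mL → S
Nitrofurantoin (15 mm) ≥ 14 mm → susceptible
Oxacillin 23 mm: in 23–24 mm — I
Nafcillin: 10 mm is ≤ 10 mm ⇒ Resistant
Moxifloxacin: 22 mm is in 20–22 mm → intermediate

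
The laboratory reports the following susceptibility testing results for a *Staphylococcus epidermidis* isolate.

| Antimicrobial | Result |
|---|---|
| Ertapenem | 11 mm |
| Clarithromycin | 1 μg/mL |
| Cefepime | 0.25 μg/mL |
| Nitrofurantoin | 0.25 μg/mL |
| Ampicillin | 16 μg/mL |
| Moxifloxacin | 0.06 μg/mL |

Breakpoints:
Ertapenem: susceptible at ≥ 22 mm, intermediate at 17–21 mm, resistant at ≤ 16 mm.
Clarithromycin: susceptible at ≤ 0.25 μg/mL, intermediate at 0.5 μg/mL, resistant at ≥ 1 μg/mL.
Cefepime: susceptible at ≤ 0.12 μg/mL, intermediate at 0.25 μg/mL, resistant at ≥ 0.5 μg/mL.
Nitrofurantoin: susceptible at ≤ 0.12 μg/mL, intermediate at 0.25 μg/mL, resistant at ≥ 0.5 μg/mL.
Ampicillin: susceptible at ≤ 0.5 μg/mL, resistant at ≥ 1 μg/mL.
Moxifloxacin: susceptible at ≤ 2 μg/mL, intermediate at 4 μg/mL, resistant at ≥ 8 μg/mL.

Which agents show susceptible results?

Ertapenem 11 mm: ≤ 16 mm ⇒ Resistant
Clarithromycin 1 μg/mL: ≥ 1 μg/mL → R
Cefepime (0.25 μg/mL) = 0.25 μg/mL → I
Nitrofurantoin 0.25 μg/mL: = 0.25 μg/mL → Intermediate
Ampicillin: 16 μg/mL is ≥ 1 μg/mL → Resistant
Moxifloxacin: 0.06 μg/mL is ≤ 2 μg/mL → Susceptible

moxifloxacin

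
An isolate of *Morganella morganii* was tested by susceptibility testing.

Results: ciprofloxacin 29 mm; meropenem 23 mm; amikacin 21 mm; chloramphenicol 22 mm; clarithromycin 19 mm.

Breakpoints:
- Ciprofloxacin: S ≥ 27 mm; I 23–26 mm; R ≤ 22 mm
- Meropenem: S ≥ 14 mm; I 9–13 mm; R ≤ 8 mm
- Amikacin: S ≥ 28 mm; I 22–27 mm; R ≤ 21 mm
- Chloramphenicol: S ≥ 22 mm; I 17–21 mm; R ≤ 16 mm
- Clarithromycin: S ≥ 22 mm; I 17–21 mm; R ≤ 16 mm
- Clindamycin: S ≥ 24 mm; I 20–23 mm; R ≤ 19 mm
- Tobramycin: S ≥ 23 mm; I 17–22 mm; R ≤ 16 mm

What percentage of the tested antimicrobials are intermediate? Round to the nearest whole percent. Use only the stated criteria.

20%

Ciprofloxacin: 29 mm is ≥ 27 mm ⇒ S
Meropenem 23 mm: ≥ 14 mm — susceptible
Amikacin (21 mm) ≤ 21 mm → R
Chloramphenicol: 22 mm is ≥ 22 mm — susceptible
Clarithromycin: 19 mm is in 17–21 mm → intermediate
Intermediate: 1/5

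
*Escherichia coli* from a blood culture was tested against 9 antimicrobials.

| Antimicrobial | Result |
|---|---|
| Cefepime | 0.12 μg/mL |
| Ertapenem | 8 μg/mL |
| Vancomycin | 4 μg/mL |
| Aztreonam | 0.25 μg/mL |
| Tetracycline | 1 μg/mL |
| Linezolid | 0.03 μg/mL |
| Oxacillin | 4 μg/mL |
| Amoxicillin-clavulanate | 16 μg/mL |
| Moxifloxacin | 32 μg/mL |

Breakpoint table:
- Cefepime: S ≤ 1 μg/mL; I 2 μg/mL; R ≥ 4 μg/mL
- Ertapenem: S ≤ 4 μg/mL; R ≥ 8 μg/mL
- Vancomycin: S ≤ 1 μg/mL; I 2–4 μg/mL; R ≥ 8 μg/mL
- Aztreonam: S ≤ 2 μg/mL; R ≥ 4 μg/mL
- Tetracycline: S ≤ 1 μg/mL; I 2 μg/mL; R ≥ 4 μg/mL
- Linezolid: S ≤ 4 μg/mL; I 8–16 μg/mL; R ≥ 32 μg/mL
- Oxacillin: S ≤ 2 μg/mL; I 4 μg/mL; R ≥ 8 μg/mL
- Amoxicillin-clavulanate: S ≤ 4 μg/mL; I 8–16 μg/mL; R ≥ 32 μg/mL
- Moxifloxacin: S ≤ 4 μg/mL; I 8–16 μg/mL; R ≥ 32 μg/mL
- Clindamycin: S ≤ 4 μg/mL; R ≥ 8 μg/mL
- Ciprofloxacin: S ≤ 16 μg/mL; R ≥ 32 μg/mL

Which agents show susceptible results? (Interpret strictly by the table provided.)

cefepime, aztreonam, tetracycline, linezolid

Cefepime (0.12 μg/mL) ≤ 1 μg/mL → Susceptible
Ertapenem (8 μg/mL) ≥ 8 μg/mL — R
Vancomycin: 4 μg/mL is in 2–4 μg/mL ⇒ Intermediate
Aztreonam 0.25 μg/mL: ≤ 2 μg/mL — Susceptible
Tetracycline 1 μg/mL: ≤ 1 μg/mL → susceptible
Linezolid 0.03 μg/mL: ≤ 4 μg/mL ⇒ susceptible
Oxacillin 4 μg/mL: = 4 μg/mL — intermediate
Amoxicillin-clavulanate (16 μg/mL) in 8–16 μg/mL — intermediate
Moxifloxacin (32 μg/mL) ≥ 32 μg/mL — Resistant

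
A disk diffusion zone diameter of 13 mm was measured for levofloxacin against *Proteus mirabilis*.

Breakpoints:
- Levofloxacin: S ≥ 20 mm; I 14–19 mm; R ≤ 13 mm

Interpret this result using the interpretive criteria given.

Resistant

Levofloxacin: 13 mm is ≤ 13 mm ⇒ Resistant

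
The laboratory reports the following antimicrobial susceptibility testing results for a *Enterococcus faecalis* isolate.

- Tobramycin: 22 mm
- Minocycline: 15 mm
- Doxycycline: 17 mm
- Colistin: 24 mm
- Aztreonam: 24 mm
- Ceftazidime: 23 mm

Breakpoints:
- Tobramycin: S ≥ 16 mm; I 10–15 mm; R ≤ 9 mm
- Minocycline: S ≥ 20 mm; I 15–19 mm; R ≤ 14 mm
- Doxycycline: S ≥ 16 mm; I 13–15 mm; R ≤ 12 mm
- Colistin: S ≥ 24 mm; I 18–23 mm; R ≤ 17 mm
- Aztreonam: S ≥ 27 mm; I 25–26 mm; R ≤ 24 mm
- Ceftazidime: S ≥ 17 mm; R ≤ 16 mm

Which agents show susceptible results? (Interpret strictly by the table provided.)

tobramycin, doxycycline, colistin, ceftazidime

Tobramycin 22 mm: ≥ 16 mm ⇒ Susceptible
Minocycline 15 mm: in 15–19 mm ⇒ intermediate
Doxycycline 17 mm: ≥ 16 mm → susceptible
Colistin: 24 mm is ≥ 24 mm ⇒ S
Aztreonam (24 mm) ≤ 24 mm → R
Ceftazidime: 23 mm is ≥ 17 mm — susceptible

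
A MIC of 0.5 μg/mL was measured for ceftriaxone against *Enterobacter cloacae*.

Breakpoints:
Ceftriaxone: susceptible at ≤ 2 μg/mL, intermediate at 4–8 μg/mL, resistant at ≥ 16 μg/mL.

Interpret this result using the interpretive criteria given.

Ceftriaxone: 0.5 μg/mL is ≤ 2 μg/mL — susceptible

S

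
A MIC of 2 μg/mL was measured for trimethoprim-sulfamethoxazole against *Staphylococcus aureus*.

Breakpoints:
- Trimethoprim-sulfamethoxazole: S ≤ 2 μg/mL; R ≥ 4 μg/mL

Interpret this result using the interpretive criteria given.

Trimethoprim-sulfamethoxazole: 2 μg/mL is ≤ 2 μg/mL — Susceptible

S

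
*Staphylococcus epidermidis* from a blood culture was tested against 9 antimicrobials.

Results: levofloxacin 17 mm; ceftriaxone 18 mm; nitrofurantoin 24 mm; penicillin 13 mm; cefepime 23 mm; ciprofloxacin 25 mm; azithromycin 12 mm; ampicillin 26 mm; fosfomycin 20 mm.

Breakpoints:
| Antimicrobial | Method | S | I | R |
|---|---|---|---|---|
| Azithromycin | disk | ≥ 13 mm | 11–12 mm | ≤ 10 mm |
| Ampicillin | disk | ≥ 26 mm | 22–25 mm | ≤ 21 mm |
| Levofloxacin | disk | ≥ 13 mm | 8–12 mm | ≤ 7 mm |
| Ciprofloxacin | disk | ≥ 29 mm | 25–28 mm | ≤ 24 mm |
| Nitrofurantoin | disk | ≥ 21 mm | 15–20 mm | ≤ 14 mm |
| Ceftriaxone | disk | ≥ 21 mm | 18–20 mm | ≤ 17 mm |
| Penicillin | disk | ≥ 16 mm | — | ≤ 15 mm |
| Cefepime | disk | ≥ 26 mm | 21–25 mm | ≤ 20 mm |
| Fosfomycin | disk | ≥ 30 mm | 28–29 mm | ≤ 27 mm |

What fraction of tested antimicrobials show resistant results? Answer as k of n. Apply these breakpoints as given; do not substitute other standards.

2 of 9

Levofloxacin: 17 mm is ≥ 13 mm ⇒ S
Ceftriaxone 18 mm: in 18–20 mm — Intermediate
Nitrofurantoin 24 mm: ≥ 21 mm — Susceptible
Penicillin 13 mm: ≤ 15 mm — Resistant
Cefepime 23 mm: in 21–25 mm → I
Ciprofloxacin 25 mm: in 25–28 mm — intermediate
Azithromycin (12 mm) in 11–12 mm → Intermediate
Ampicillin: 26 mm is ≥ 26 mm → S
Fosfomycin 20 mm: ≤ 27 mm ⇒ Resistant
Resistant: 2/9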